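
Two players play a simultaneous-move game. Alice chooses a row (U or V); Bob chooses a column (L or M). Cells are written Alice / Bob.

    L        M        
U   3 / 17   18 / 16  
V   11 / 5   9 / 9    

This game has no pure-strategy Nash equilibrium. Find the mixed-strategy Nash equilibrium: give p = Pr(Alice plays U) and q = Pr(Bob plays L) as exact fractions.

p = 4/5, q = 9/17

Each player's mixing probability is pinned down by making the *other* player indifferent.
Bob indifferent between L and M: p·17 + (1−p)·5 = p·16 + (1−p)·9 ⟹ 5 + 12p = 9 + 7p ⟹ p = 4/5.
Alice indifferent between U and V: q·3 + (1−q)·18 = q·11 + (1−q)·9 ⟹ 18 + (-15)q = 9 + 2q ⟹ q = 9/17.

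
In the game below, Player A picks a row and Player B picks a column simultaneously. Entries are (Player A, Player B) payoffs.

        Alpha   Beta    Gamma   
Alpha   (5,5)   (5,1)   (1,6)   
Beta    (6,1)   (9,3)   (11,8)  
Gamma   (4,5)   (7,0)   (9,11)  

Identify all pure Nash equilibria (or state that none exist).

A profile is a Nash equilibrium when each player is best-responding to the other.
Player A's best responses — vs Alpha: Beta (payoff 6); vs Beta: Beta (payoff 9); vs Gamma: Beta (payoff 11).
Player B's best responses — vs Alpha: Gamma (payoff 6); vs Beta: Gamma (payoff 8); vs Gamma: Gamma (payoff 11).
The only mutual best response is (Beta, Gamma); neither player gains by switching there.

(Beta, Gamma)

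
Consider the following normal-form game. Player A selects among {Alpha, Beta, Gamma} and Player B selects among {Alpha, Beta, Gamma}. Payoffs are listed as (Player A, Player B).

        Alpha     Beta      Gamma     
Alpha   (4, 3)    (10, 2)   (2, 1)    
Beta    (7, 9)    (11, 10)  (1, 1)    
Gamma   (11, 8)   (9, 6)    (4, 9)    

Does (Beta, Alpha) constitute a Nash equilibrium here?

No

Holding Player B at Alpha: Player A gets 7 from Beta but could get 11 by switching to Gamma. Player A has a profitable deviation.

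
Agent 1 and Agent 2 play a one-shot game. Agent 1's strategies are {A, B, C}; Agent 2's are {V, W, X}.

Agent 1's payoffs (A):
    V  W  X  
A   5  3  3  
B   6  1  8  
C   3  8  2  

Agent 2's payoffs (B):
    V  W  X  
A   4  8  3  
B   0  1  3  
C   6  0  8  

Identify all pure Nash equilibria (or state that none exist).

(B, X)

Check mutual best responses: a cell is a NE iff neither player can gain by unilaterally deviating.
Agent 1's best responses — vs V: B (payoff 6); vs W: C (payoff 8); vs X: B (payoff 8).
Agent 2's best responses — vs A: W (payoff 8); vs B: X (payoff 3); vs C: X (payoff 8).
The only mutual best response is (B, X); neither player gains by switching there.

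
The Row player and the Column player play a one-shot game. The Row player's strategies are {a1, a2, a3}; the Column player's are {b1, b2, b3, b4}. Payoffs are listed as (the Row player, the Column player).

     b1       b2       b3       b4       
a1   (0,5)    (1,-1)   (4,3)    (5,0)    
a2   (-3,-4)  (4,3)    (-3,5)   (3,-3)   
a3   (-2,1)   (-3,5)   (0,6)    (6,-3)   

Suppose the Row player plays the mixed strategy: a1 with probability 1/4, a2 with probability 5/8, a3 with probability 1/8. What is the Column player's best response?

b3

The Column player's best reply maximizes expected payoff against the mix.
b1: (1/4)·5 + (5/8)·(-4) + (1/8)·1 = -9/8
b2: (1/4)·(-1) + (5/8)·3 + (1/8)·5 = 9/4
b3: (1/4)·3 + (5/8)·5 + (1/8)·6 = 37/8
b4: (1/4)·0 + (5/8)·(-3) + (1/8)·(-3) = -9/4
Highest expected payoff is 37/8, from b3.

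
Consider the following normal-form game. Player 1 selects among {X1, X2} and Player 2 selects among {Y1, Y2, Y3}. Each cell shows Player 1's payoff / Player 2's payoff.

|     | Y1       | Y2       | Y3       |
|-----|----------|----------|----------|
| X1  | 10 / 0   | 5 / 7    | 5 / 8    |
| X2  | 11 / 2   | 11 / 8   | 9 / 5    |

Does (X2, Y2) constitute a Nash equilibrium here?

Yes

Holding Player 2 at Y2: Player 1 gets 11 from X2, versus 5 from X1. No profitable deviation for Player 1.
Holding Player 1 at X2: Player 2 gets 8 from Y2, versus 2 from Y1, 5 from Y3. No profitable deviation for Player 2 either.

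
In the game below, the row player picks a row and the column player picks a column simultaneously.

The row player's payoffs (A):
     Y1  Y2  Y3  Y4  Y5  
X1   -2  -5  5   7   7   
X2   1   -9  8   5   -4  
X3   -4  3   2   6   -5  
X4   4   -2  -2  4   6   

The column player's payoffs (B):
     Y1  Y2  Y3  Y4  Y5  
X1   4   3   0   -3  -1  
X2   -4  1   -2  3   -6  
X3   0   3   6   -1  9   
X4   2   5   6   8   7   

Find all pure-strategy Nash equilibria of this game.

Find each player's best response to every opponent strategy; NE are the intersections.
The row player's best responses — vs Y1: X4 (payoff 4); vs Y2: X3 (payoff 3); vs Y3: X2 (payoff 8); vs Y4: X1 (payoff 7); vs Y5: X1 (payoff 7).
The column player's best responses — vs X1: Y1 (payoff 4); vs X2: Y4 (payoff 3); vs X3: Y5 (payoff 9); vs X4: Y4 (payoff 8).
No cell has both players best-responding. For instance, the row player's best reply to Y3 is X2, but against X2 the column player prefers Y4 over Y3.

None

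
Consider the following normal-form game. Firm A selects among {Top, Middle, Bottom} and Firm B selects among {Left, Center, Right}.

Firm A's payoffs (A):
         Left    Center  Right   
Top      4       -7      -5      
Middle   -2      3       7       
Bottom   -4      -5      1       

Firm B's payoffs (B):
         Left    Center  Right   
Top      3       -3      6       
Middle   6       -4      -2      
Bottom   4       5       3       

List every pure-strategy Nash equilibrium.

Check mutual best responses: a cell is a NE iff neither player can gain by unilaterally deviating.
Firm A's best responses — vs Left: Top (payoff 4); vs Center: Middle (payoff 3); vs Right: Middle (payoff 7).
Firm B's best responses — vs Top: Right (payoff 6); vs Middle: Left (payoff 6); vs Bottom: Center (payoff 5).
No cell has both players best-responding. For instance, Firm A's best reply to Left is Top, but against Top Firm B prefers Right over Left.

There is no pure-strategy Nash equilibrium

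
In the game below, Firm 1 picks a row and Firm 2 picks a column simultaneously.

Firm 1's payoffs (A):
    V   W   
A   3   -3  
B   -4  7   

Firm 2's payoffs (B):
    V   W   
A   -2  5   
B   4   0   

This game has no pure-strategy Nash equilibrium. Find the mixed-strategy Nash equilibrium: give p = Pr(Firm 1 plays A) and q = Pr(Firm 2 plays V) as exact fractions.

p = 4/11, q = 10/17

In a mixed NE each player is indifferent between their pure strategies, so the opponent's mix sets the indifference.
Firm 2 indifferent between V and W: p·(-2) + (1−p)·4 = p·5 + (1−p)·0 ⟹ 4 + (-6)p = 0 + 5p ⟹ p = 4/11.
Firm 1 indifferent between A and B: q·3 + (1−q)·(-3) = q·(-4) + (1−q)·7 ⟹ (-3) + 6q = 7 + (-11)q ⟹ q = 10/17.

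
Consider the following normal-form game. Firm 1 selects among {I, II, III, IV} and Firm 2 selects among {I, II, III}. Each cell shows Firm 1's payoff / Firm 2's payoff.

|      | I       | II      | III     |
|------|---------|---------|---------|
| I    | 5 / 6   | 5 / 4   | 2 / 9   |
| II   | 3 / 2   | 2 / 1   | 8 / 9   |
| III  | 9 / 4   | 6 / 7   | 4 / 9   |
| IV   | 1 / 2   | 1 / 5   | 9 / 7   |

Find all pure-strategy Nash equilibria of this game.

(IV, III)

Check mutual best responses: a cell is a NE iff neither player can gain by unilaterally deviating.
Firm 1's best responses — vs I: III (payoff 9); vs II: III (payoff 6); vs III: IV (payoff 9).
Firm 2's best responses — vs I: III (payoff 9); vs II: III (payoff 9); vs III: III (payoff 9); vs IV: III (payoff 7).
The only mutual best response is (IV, III); neither player gains by switching there.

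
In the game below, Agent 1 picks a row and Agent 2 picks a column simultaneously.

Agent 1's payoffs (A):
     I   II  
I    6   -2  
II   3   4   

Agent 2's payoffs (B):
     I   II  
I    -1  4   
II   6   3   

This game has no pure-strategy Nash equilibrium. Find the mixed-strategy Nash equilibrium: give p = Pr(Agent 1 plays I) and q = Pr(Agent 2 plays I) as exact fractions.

In a mixed NE each player is indifferent between their pure strategies, so the opponent's mix sets the indifference.
Agent 2 indifferent between I and II: p·(-1) + (1−p)·6 = p·4 + (1−p)·3 ⟹ 6 + (-7)p = 3 + 1p ⟹ p = 3/8.
Agent 1 indifferent between I and II: q·6 + (1−q)·(-2) = q·3 + (1−q)·4 ⟹ (-2) + 8q = 4 + (-1)q ⟹ q = 2/3.

p = 3/8, q = 2/3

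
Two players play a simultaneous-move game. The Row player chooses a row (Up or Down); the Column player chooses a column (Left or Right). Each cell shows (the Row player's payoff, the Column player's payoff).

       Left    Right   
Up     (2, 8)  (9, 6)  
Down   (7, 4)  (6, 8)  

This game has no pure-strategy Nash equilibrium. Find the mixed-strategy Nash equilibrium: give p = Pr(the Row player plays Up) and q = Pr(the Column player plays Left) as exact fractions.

Each player's mixing probability is pinned down by making the *other* player indifferent.
The Column player indifferent between Left and Right: p·8 + (1−p)·4 = p·6 + (1−p)·8 ⟹ 4 + 4p = 8 + (-2)p ⟹ p = 2/3.
The Row player indifferent between Up and Down: q·2 + (1−q)·9 = q·7 + (1−q)·6 ⟹ 9 + (-7)q = 6 + 1q ⟹ q = 3/8.

p = 2/3, q = 3/8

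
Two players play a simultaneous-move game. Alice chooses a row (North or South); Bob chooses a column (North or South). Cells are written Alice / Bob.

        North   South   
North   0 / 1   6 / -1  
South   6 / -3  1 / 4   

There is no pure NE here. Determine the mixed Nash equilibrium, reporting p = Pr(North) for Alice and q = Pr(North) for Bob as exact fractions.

p = 7/9, q = 5/11

Each player's mixing probability is pinned down by making the *other* player indifferent.
Bob indifferent between North and South: p·1 + (1−p)·(-3) = p·(-1) + (1−p)·4 ⟹ (-3) + 4p = 4 + (-5)p ⟹ p = 7/9.
Alice indifferent between North and South: q·0 + (1−q)·6 = q·6 + (1−q)·1 ⟹ 6 + (-6)q = 1 + 5q ⟹ q = 5/11.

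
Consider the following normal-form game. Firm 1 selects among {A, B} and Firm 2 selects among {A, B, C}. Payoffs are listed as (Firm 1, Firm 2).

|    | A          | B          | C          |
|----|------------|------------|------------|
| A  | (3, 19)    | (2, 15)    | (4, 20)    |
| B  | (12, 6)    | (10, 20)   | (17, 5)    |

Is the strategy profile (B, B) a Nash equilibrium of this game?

Yes

Holding Firm 2 at B: Firm 1 gets 10 from B, versus 2 from A. No profitable deviation for Firm 1.
Holding Firm 1 at B: Firm 2 gets 20 from B, versus 6 from A, 5 from C. No profitable deviation for Firm 2 either.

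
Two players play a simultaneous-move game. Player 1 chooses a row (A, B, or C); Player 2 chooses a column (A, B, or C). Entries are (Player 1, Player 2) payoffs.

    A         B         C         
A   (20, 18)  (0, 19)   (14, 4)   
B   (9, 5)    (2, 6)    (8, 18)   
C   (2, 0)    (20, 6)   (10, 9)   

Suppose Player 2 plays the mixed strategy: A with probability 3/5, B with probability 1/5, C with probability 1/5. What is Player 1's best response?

Compute Player 1's expected payoff from each pure strategy against the given mix.
A: (3/5)·20 + (1/5)·0 + (1/5)·14 = 74/5
B: (3/5)·9 + (1/5)·2 + (1/5)·8 = 37/5
C: (3/5)·2 + (1/5)·20 + (1/5)·10 = 36/5
Highest expected payoff is 74/5, from A.

A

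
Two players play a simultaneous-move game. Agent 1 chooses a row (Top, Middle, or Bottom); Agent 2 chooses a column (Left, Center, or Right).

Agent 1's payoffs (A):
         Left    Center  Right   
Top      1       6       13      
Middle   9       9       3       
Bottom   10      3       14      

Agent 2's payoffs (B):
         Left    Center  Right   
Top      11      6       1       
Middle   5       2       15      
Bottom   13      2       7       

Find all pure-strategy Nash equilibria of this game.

(Bottom, Left)

Check mutual best responses: a cell is a NE iff neither player can gain by unilaterally deviating.
Agent 1's best responses — vs Left: Bottom (payoff 10); vs Center: Middle (payoff 9); vs Right: Bottom (payoff 14).
Agent 2's best responses — vs Top: Left (payoff 11); vs Middle: Right (payoff 15); vs Bottom: Left (payoff 13).
The only mutual best response is (Bottom, Left); neither player gains by switching there.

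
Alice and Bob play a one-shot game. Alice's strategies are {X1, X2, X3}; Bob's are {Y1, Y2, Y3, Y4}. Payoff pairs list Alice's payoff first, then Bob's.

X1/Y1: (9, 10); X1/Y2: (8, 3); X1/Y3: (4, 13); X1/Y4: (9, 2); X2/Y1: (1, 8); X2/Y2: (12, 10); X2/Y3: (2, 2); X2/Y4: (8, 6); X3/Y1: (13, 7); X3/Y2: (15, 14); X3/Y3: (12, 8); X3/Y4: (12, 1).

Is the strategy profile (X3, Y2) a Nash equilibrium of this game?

Yes

Holding Bob at Y2: Alice gets 15 from X3, versus 8 from X1, 12 from X2. No profitable deviation for Alice.
Holding Alice at X3: Bob gets 14 from Y2, versus 7 from Y1, 8 from Y3, 1 from Y4. No profitable deviation for Bob either.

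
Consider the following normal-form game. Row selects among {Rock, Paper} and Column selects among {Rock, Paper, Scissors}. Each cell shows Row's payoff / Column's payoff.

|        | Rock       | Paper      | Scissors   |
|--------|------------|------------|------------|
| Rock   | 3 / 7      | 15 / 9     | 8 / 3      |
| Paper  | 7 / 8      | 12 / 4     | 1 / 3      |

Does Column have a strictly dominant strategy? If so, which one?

No strictly dominant strategy

A strategy is strictly dominant if it gives Column a strictly higher payoff than every other strategy, against every choice by the opponent.
Rock is not dominant: against Rock, Paper gives 9 > 7.
Paper is not dominant: against Paper, Rock gives 8 > 4.
Scissors is not dominant: against Rock, Rock gives 7 > 3.
No single strategy is best against every opponent action.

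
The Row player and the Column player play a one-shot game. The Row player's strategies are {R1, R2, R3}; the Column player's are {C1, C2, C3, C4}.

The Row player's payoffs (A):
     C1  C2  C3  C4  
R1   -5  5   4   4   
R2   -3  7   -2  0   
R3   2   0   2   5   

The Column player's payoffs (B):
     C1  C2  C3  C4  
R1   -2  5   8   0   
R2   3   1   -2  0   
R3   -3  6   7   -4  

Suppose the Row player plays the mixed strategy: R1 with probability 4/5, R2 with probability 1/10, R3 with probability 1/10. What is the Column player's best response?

C3

The Column player's best reply maximizes expected payoff against the mix.
C1: (4/5)·(-2) + (1/10)·3 + (1/10)·(-3) = -8/5
C2: (4/5)·5 + (1/10)·1 + (1/10)·6 = 47/10
C3: (4/5)·8 + (1/10)·(-2) + (1/10)·7 = 69/10
C4: (4/5)·0 + (1/10)·0 + (1/10)·(-4) = -2/5
Highest expected payoff is 69/10, from C3.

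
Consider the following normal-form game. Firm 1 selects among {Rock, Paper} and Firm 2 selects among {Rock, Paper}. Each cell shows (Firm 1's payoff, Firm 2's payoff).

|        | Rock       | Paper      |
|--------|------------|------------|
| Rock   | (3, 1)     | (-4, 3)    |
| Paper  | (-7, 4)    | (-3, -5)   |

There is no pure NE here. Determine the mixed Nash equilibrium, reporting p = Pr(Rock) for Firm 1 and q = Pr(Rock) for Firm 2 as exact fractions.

p = 9/11, q = 1/11

In a mixed NE each player is indifferent between their pure strategies, so the opponent's mix sets the indifference.
Firm 2 indifferent between Rock and Paper: p·1 + (1−p)·4 = p·3 + (1−p)·(-5) ⟹ 4 + (-3)p = (-5) + 8p ⟹ p = 9/11.
Firm 1 indifferent between Rock and Paper: q·3 + (1−q)·(-4) = q·(-7) + (1−q)·(-3) ⟹ (-4) + 7q = (-3) + (-4)q ⟹ q = 1/11.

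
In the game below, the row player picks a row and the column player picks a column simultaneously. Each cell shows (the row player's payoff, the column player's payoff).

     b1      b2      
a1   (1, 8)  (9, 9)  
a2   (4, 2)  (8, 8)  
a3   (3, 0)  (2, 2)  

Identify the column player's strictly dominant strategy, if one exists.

b2

Check whether one of the column player's strategies beats all alternatives regardless of what the opponent does.
b2 strictly dominates: vs a1: 9 > 8; vs a2: 8 > 2; vs a3: 2 > 0.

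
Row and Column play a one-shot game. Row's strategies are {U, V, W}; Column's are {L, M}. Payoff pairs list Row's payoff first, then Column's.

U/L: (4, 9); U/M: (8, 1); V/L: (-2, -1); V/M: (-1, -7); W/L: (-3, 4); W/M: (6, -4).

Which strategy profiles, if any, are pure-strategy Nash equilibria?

(U, L)

A profile is a Nash equilibrium when each player is best-responding to the other.
Row's best responses — vs L: U (payoff 4); vs M: U (payoff 8).
Column's best responses — vs U: L (payoff 9); vs V: L (payoff -1); vs W: L (payoff 4).
The only mutual best response is (U, L); neither player gains by switching there.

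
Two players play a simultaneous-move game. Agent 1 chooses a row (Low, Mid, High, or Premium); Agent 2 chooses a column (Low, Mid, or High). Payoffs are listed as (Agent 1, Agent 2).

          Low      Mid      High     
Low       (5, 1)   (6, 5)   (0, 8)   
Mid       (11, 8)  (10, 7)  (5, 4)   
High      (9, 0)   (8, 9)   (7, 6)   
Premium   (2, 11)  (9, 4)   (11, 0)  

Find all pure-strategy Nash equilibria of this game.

Check mutual best responses: a cell is a NE iff neither player can gain by unilaterally deviating.
Agent 1's best responses — vs Low: Mid (payoff 11); vs Mid: Mid (payoff 10); vs High: Premium (payoff 11).
Agent 2's best responses — vs Low: High (payoff 8); vs Mid: Low (payoff 8); vs High: Mid (payoff 9); vs Premium: Low (payoff 11).
The only mutual best response is (Mid, Low); neither player gains by switching there.

(Mid, Low)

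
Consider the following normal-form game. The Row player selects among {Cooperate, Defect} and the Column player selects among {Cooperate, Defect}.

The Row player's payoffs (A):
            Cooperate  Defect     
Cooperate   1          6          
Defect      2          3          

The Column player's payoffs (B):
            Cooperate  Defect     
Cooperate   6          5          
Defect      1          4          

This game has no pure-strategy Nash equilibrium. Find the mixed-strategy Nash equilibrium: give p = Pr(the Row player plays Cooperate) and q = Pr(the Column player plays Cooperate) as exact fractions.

p = 3/4, q = 3/4

In a mixed NE each player is indifferent between their pure strategies, so the opponent's mix sets the indifference.
The Column player indifferent between Cooperate and Defect: p·6 + (1−p)·1 = p·5 + (1−p)·4 ⟹ 1 + 5p = 4 + 1p ⟹ p = 3/4.
The Row player indifferent between Cooperate and Defect: q·1 + (1−q)·6 = q·2 + (1−q)·3 ⟹ 6 + (-5)q = 3 + (-1)q ⟹ q = 3/4.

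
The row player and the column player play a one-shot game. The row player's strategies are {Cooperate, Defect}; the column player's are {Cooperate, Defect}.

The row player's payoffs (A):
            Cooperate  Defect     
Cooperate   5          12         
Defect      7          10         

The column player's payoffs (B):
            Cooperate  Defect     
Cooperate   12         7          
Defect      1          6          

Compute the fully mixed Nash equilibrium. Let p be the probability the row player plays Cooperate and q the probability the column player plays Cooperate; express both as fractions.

p = 1/2, q = 1/2

In a mixed NE each player is indifferent between their pure strategies, so the opponent's mix sets the indifference.
The column player indifferent between Cooperate and Defect: p·12 + (1−p)·1 = p·7 + (1−p)·6 ⟹ 1 + 11p = 6 + 1p ⟹ p = 1/2.
The row player indifferent between Cooperate and Defect: q·5 + (1−q)·12 = q·7 + (1−q)·10 ⟹ 12 + (-7)q = 10 + (-3)q ⟹ q = 1/2.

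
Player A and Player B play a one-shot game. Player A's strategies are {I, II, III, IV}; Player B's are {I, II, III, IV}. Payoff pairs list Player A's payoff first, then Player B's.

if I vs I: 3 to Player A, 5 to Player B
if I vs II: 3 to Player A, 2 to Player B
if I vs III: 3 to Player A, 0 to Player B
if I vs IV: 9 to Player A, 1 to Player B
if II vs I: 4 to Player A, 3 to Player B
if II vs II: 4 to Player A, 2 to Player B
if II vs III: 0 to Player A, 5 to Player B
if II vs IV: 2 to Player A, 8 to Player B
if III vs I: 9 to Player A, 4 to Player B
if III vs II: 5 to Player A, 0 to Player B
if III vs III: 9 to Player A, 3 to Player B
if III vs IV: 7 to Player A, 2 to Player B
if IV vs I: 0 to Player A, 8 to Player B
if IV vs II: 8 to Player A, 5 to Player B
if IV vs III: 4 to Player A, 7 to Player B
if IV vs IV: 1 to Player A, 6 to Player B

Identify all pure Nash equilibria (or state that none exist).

A profile is a Nash equilibrium when each player is best-responding to the other.
Player A's best responses — vs I: III (payoff 9); vs II: IV (payoff 8); vs III: III (payoff 9); vs IV: I (payoff 9).
Player B's best responses — vs I: I (payoff 5); vs II: IV (payoff 8); vs III: I (payoff 4); vs IV: I (payoff 8).
The only mutual best response is (III, I); neither player gains by switching there.

(III, I)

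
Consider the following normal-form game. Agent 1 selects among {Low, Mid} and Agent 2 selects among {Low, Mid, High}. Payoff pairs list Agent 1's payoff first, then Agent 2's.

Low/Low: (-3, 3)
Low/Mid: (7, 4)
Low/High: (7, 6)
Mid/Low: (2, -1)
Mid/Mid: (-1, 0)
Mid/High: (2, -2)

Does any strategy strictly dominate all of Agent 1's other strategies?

No strictly dominant strategy

Check whether one of Agent 1's strategies beats all alternatives regardless of what the opponent does.
Low is not dominant: against Low, Mid gives 2 > -3.
Mid is not dominant: against Mid, Low gives 7 > -1.
No single strategy is best against every opponent action.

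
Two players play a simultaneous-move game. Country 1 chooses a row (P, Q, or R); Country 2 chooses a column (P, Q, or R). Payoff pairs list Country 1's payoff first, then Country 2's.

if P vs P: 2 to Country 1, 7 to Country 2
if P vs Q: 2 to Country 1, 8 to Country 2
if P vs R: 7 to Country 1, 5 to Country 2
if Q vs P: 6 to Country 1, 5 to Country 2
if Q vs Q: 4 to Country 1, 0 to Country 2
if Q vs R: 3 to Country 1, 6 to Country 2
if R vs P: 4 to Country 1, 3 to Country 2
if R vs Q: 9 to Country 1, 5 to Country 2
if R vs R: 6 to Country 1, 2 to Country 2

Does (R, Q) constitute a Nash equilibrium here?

Yes

Holding Country 2 at Q: Country 1 gets 9 from R, versus 2 from P, 4 from Q. No profitable deviation for Country 1.
Holding Country 1 at R: Country 2 gets 5 from Q, versus 3 from P, 2 from R. No profitable deviation for Country 2 either.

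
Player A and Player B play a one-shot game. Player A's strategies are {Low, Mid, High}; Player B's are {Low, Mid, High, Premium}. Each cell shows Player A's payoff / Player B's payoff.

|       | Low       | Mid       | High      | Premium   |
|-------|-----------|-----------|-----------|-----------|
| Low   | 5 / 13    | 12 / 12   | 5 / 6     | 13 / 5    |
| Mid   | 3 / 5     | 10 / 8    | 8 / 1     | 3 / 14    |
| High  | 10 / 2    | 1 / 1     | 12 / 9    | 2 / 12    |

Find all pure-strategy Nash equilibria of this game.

None

Check mutual best responses: a cell is a NE iff neither player can gain by unilaterally deviating.
Player A's best responses — vs Low: High (payoff 10); vs Mid: Low (payoff 12); vs High: High (payoff 12); vs Premium: Low (payoff 13).
Player B's best responses — vs Low: Low (payoff 13); vs Mid: Premium (payoff 14); vs High: Premium (payoff 12).
No cell has both players best-responding. For instance, Player A's best reply to High is High, but against High Player B prefers Premium over High.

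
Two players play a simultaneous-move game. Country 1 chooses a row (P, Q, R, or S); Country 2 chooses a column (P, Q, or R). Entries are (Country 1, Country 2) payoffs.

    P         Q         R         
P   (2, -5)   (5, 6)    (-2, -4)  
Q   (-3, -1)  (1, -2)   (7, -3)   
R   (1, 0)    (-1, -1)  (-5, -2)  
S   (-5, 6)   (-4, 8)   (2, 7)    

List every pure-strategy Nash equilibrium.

(P, Q)

Check mutual best responses: a cell is a NE iff neither player can gain by unilaterally deviating.
Country 1's best responses — vs P: P (payoff 2); vs Q: P (payoff 5); vs R: Q (payoff 7).
Country 2's best responses — vs P: Q (payoff 6); vs Q: P (payoff -1); vs R: P (payoff 0); vs S: Q (payoff 8).
The only mutual best response is (P, Q); neither player gains by switching there.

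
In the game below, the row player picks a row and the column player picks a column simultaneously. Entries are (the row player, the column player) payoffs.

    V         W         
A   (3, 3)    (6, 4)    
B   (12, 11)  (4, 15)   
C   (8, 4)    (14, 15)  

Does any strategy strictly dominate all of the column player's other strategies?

W

Check whether one of the column player's strategies beats all alternatives regardless of what the opponent does.
W strictly dominates: vs A: 4 > 3; vs B: 15 > 11; vs C: 15 > 4.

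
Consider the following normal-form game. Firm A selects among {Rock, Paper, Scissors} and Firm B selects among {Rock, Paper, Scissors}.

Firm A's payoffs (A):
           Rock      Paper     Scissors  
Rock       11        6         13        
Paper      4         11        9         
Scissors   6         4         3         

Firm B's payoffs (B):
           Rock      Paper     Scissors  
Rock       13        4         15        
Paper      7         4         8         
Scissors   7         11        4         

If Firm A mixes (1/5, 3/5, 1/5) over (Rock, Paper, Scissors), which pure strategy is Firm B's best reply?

Scissors

Compute Firm B's expected payoff from each pure strategy against the given mix.
Rock: (1/5)·13 + (3/5)·7 + (1/5)·7 = 41/5
Paper: (1/5)·4 + (3/5)·4 + (1/5)·11 = 27/5
Scissors: (1/5)·15 + (3/5)·8 + (1/5)·4 = 43/5
Highest expected payoff is 43/5, from Scissors.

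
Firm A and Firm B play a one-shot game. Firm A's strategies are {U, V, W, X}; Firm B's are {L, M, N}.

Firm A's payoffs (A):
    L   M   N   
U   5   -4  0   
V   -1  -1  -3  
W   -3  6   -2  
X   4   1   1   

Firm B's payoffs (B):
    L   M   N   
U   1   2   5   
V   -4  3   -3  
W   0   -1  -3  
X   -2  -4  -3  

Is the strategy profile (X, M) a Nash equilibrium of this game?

No

Holding Firm B at M: Firm A gets 1 from X but could get 6 by switching to W. Firm A has a profitable deviation.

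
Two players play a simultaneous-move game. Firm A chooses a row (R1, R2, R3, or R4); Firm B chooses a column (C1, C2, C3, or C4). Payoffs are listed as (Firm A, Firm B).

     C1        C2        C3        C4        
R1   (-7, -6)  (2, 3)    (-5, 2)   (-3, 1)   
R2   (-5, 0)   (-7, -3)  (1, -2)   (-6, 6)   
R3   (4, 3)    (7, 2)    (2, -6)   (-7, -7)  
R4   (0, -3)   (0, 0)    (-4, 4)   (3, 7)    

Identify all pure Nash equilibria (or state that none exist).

A profile is a Nash equilibrium when each player is best-responding to the other.
Firm A's best responses — vs C1: R3 (payoff 4); vs C2: R3 (payoff 7); vs C3: R3 (payoff 2); vs C4: R4 (payoff 3).
Firm B's best responses — vs R1: C2 (payoff 3); vs R2: C4 (payoff 6); vs R3: C1 (payoff 3); vs R4: C4 (payoff 7).
Mutual best responses occur at (R3, C1) and (R4, C4); at each, neither player gains by switching.

(R3, C1) and (R4, C4)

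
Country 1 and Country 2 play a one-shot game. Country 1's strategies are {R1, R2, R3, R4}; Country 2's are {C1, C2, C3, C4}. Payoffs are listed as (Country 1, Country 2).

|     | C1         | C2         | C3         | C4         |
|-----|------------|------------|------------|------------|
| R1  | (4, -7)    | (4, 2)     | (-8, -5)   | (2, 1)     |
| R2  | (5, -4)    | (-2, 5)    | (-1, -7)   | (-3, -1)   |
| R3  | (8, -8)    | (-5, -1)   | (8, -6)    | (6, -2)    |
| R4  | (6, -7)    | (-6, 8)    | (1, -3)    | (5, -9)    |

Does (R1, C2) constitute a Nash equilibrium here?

Holding Country 2 at C2: Country 1 gets 4 from R1, versus -2 from R2, -5 from R3, -6 from R4. No profitable deviation for Country 1.
Holding Country 1 at R1: Country 2 gets 2 from C2, versus -7 from C1, -5 from C3, 1 from C4. No profitable deviation for Country 2 either.

Yes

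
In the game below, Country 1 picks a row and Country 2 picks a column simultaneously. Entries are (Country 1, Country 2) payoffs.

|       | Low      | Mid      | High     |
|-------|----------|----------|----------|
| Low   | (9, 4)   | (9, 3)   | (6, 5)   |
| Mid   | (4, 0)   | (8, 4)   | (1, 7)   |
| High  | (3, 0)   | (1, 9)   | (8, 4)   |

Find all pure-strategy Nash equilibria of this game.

A profile is a Nash equilibrium when each player is best-responding to the other.
Country 1's best responses — vs Low: Low (payoff 9); vs Mid: Low (payoff 9); vs High: High (payoff 8).
Country 2's best responses — vs Low: High (payoff 5); vs Mid: High (payoff 7); vs High: Mid (payoff 9).
No cell has both players best-responding. For instance, Country 1's best reply to High is High, but against High Country 2 prefers Mid over High.

None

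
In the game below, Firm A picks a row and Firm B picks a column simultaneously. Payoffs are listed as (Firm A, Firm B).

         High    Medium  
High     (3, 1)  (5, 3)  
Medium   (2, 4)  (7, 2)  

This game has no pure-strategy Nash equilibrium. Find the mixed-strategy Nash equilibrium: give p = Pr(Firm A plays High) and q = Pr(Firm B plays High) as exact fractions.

p = 1/2, q = 2/3

In a mixed NE each player is indifferent between their pure strategies, so the opponent's mix sets the indifference.
Firm B indifferent between High and Medium: p·1 + (1−p)·4 = p·3 + (1−p)·2 ⟹ 4 + (-3)p = 2 + 1p ⟹ p = 1/2.
Firm A indifferent between High and Medium: q·3 + (1−q)·5 = q·2 + (1−q)·7 ⟹ 5 + (-2)q = 7 + (-5)q ⟹ q = 2/3.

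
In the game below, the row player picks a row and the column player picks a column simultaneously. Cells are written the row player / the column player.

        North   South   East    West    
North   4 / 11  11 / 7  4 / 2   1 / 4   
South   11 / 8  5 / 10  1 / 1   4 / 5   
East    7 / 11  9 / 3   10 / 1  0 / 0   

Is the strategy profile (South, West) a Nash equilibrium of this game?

No

Holding the column player at West: the row player gets 4 from South, versus 1 from North, 0 from East. No profitable deviation for the row player.
Holding the row player at South: the column player gets 5 from West but could get 10 by switching to South. The column player has a profitable deviation.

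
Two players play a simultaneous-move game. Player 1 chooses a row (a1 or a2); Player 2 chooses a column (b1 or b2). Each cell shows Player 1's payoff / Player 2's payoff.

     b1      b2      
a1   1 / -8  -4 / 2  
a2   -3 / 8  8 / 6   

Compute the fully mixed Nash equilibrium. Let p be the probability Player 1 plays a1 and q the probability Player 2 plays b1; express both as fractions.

p = 1/6, q = 3/4

Each player's mixing probability is pinned down by making the *other* player indifferent.
Player 2 indifferent between b1 and b2: p·(-8) + (1−p)·8 = p·2 + (1−p)·6 ⟹ 8 + (-16)p = 6 + (-4)p ⟹ p = 1/6.
Player 1 indifferent between a1 and a2: q·1 + (1−q)·(-4) = q·(-3) + (1−q)·8 ⟹ (-4) + 5q = 8 + (-11)q ⟹ q = 3/4.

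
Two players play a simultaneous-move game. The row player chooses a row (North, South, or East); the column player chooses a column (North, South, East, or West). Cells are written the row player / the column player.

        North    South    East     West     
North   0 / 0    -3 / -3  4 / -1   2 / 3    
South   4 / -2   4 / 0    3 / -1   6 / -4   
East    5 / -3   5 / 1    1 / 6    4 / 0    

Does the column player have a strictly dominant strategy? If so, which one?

A strategy is strictly dominant if it gives the column player a strictly higher payoff than every other strategy, against every choice by the opponent.
North is not dominant: against North, West gives 3 > 0.
South is not dominant: against North, North gives 0 > -3.
East is not dominant: against North, North gives 0 > -1.
West is not dominant: against South, North gives -2 > -4.
No single strategy is best against every opponent action.

None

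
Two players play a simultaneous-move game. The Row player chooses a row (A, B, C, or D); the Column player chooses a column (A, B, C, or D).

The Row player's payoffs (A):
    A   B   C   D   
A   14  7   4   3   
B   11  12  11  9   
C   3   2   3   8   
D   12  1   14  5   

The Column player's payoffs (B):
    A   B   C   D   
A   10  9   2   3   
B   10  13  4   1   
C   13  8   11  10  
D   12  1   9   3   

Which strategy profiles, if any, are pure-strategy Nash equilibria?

(A, A) and (B, B)

A profile is a Nash equilibrium when each player is best-responding to the other.
The Row player's best responses — vs A: A (payoff 14); vs B: B (payoff 12); vs C: D (payoff 14); vs D: B (payoff 9).
The Column player's best responses — vs A: A (payoff 10); vs B: B (payoff 13); vs C: A (payoff 13); vs D: A (payoff 12).
Mutual best responses occur at (A, A) and (B, B); at each, neither player gains by switching.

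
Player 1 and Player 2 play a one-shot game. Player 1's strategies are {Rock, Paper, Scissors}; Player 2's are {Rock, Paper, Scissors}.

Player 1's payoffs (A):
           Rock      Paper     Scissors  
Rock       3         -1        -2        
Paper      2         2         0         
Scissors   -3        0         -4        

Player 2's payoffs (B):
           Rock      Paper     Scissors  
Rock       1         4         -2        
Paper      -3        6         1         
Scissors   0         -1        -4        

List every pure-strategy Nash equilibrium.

A profile is a Nash equilibrium when each player is best-responding to the other.
Player 1's best responses — vs Rock: Rock (payoff 3); vs Paper: Paper (payoff 2); vs Scissors: Paper (payoff 0).
Player 2's best responses — vs Rock: Paper (payoff 4); vs Paper: Paper (payoff 6); vs Scissors: Rock (payoff 0).
The only mutual best response is (Paper, Paper); neither player gains by switching there.

(Paper, Paper)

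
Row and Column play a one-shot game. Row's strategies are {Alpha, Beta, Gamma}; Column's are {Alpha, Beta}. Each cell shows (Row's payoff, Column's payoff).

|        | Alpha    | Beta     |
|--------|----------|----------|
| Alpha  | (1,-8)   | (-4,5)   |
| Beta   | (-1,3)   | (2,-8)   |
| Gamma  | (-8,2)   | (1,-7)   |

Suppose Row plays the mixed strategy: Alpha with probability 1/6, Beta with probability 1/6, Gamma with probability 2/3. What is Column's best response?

Alpha

Compute Column's expected payoff from each pure strategy against the given mix.
Alpha: (1/6)·(-8) + (1/6)·3 + (2/3)·2 = 1/2
Beta: (1/6)·5 + (1/6)·(-8) + (2/3)·(-7) = -31/6
Highest expected payoff is 1/2, from Alpha.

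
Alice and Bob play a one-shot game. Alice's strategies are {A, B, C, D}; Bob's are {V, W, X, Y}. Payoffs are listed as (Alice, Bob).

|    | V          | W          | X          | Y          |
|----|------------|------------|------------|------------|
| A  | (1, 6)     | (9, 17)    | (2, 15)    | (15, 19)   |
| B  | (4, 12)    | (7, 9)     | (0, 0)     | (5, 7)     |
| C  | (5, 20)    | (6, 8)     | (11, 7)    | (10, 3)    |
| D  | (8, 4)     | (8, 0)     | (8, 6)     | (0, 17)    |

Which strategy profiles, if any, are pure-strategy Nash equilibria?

(A, Y)

A profile is a Nash equilibrium when each player is best-responding to the other.
Alice's best responses — vs V: D (payoff 8); vs W: A (payoff 9); vs X: C (payoff 11); vs Y: A (payoff 15).
Bob's best responses — vs A: Y (payoff 19); vs B: V (payoff 12); vs C: V (payoff 20); vs D: Y (payoff 17).
The only mutual best response is (A, Y); neither player gains by switching there.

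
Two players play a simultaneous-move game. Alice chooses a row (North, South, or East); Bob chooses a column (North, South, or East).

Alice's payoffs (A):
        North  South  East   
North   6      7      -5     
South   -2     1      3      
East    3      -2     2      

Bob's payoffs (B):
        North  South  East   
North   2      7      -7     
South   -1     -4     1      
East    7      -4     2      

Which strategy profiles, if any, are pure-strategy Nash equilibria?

(North, South) and (South, East)

A profile is a Nash equilibrium when each player is best-responding to the other.
Alice's best responses — vs North: North (payoff 6); vs South: North (payoff 7); vs East: South (payoff 3).
Bob's best responses — vs North: South (payoff 7); vs South: East (payoff 1); vs East: North (payoff 7).
Mutual best responses occur at (North, South) and (South, East); at each, neither player gains by switching.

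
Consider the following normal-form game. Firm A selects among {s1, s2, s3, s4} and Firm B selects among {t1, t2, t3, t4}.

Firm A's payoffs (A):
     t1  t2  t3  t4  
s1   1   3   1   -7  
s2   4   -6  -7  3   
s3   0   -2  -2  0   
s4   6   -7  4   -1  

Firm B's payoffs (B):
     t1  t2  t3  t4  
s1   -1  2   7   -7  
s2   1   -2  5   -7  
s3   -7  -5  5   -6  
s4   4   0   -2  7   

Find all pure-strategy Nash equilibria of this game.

Find each player's best response to every opponent strategy; NE are the intersections.
Firm A's best responses — vs t1: s4 (payoff 6); vs t2: s1 (payoff 3); vs t3: s4 (payoff 4); vs t4: s2 (payoff 3).
Firm B's best responses — vs s1: t3 (payoff 7); vs s2: t3 (payoff 5); vs s3: t3 (payoff 5); vs s4: t4 (payoff 7).
No cell has both players best-responding. For instance, Firm A's best reply to t1 is s4, but against s4 Firm B prefers t4 over t1.

None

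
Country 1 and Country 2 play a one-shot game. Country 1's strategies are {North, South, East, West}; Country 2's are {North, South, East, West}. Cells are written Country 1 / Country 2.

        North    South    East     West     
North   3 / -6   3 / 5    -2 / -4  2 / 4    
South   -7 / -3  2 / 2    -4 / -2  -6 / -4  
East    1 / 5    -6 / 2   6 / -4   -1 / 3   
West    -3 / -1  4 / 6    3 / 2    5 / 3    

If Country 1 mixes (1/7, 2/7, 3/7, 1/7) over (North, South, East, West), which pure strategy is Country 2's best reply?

South

Country 2's best reply maximizes expected payoff against the mix.
North: (1/7)·(-6) + (2/7)·(-3) + (3/7)·5 + (1/7)·(-1) = 2/7
South: (1/7)·5 + (2/7)·2 + (3/7)·2 + (1/7)·6 = 3
East: (1/7)·(-4) + (2/7)·(-2) + (3/7)·(-4) + (1/7)·2 = -18/7
West: (1/7)·4 + (2/7)·(-4) + (3/7)·3 + (1/7)·3 = 8/7
Highest expected payoff is 3, from South.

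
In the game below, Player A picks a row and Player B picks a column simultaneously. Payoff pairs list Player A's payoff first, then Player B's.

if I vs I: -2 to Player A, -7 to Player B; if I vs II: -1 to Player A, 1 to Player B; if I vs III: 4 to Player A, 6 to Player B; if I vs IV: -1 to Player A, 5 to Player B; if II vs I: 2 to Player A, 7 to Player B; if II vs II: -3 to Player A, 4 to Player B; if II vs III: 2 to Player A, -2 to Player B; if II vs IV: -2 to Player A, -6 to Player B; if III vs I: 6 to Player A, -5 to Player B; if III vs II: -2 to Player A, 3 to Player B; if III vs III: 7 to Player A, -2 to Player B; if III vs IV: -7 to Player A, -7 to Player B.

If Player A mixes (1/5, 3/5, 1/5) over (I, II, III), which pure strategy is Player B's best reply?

Compute Player B's expected payoff from each pure strategy against the given mix.
I: (1/5)·(-7) + (3/5)·7 + (1/5)·(-5) = 9/5
II: (1/5)·1 + (3/5)·4 + (1/5)·3 = 16/5
III: (1/5)·6 + (3/5)·(-2) + (1/5)·(-2) = -2/5
IV: (1/5)·5 + (3/5)·(-6) + (1/5)·(-7) = -4
Highest expected payoff is 16/5, from II.

II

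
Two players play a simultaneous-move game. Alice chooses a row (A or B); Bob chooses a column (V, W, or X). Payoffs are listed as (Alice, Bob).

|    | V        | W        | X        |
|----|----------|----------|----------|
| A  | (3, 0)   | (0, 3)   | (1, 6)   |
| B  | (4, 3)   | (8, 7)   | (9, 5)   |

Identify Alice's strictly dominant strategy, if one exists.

B

A strategy is strictly dominant if it gives Alice a strictly higher payoff than every other strategy, against every choice by the opponent.
B strictly dominates: vs V: 4 > 3; vs W: 8 > 0; vs X: 9 > 1.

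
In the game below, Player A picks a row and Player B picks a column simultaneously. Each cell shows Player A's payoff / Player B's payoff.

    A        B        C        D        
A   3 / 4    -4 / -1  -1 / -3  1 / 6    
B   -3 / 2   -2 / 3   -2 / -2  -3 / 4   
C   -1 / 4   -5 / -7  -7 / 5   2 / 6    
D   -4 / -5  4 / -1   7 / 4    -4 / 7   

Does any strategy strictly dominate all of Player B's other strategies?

D

A strategy is strictly dominant if it gives Player B a strictly higher payoff than every other strategy, against every choice by the opponent.
D strictly dominates: vs A: 6 > each of {4, -1, -3}; vs B: 4 > each of {2, 3, -2}; vs C: 6 > each of {4, -7, 5}; vs D: 7 > each of {-5, -1, 4}.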